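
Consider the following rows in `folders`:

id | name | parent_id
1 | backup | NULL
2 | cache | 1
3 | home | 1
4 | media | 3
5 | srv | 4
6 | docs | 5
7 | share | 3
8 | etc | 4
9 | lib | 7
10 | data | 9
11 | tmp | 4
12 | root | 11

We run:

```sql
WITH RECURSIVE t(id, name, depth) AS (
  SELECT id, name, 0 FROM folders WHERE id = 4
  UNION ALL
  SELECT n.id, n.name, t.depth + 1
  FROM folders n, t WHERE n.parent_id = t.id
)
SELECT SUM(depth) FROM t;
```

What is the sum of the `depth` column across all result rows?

7

Base: id=4 (media) at depth 0.
Iteration 1: rows with parent_id in {4} -> srv (id 5, depth 1), etc (id 8, depth 1), tmp (id 11, depth 1).
Iteration 2: rows with parent_id in {5,8,11} -> docs (id 6, depth 2), root (id 12, depth 2).
Iteration 3: no rows with parent_id in {6,12}; recursion stops.
SUM(depth) = 0 + 1 + 1 + 1 + 2 + 2 = 7.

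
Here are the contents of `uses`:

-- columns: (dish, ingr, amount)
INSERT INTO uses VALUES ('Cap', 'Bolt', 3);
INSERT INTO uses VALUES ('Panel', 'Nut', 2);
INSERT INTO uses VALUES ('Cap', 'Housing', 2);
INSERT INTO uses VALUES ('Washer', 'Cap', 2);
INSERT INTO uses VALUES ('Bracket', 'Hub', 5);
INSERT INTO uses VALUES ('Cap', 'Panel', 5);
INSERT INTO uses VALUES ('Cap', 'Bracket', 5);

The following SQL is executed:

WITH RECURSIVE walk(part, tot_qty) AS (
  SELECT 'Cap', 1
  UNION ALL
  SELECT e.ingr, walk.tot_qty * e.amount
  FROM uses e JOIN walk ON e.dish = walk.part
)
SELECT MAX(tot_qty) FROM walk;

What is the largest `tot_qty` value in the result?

25

Base: (Cap, tot_qty=1).
Iteration 1: components of {Cap} -> Bolt = 1*3 = 3, Bracket = 1*5 = 5, Housing = 1*2 = 2, Panel = 1*5 = 5.
Iteration 2: components of {Bolt,Bracket,Housing,Panel} -> Hub = 5*5 = 25, Nut = 5*2 = 10.
Iteration 3: no further components; recursion stops.
tot_qty values: 1, 2, 5, 5, 3, 25, 10; the maximum is 25.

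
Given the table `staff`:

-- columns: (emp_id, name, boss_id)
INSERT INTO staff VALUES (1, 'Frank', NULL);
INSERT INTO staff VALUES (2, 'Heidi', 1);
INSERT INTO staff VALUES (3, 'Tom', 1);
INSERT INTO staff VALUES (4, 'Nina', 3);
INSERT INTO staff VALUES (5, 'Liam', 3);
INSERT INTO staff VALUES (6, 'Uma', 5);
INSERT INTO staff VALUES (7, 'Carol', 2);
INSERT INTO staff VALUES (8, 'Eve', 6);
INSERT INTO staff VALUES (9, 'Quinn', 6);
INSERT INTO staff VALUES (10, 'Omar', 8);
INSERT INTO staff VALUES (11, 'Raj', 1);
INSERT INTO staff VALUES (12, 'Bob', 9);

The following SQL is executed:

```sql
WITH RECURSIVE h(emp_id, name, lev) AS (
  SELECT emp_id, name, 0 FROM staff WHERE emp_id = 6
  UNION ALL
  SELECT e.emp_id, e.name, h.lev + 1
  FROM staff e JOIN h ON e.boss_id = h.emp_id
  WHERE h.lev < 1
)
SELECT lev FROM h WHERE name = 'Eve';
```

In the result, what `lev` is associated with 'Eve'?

1

Base: emp_id=6 (Uma) at lev 0.
Iteration 1: rows with boss_id in {6} -> Eve (id 8, lev 1), Quinn (id 9, lev 1).
Iteration 2: lev < 1 fails for all current rows; recursion stops.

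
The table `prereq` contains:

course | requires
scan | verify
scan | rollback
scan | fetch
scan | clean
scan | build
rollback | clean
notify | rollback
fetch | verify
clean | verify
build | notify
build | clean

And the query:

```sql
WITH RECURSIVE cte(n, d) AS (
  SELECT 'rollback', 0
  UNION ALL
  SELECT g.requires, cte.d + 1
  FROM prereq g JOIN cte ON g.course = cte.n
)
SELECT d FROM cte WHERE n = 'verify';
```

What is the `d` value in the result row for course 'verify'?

2

Base: (rollback, d=0).
Iteration 1: edges from {rollback} -> (clean, d=1).
Iteration 2: edges from {clean} -> (verify, d=2).
Iteration 3: no outgoing edges from {verify}; recursion stops.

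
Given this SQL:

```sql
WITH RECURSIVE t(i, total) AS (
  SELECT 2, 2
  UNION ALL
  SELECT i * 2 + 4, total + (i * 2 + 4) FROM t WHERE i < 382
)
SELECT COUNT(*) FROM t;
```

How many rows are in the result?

Base: i=2, total=2.
Iteration 1: 2 < 382 holds -> i = 2 * 2 + 4 = 8, total = 2 + 8 = 10.
Iteration 2: 8 < 382 holds -> i = 8 * 2 + 4 = 20, total = 10 + 20 = 30.
Iteration 3: 20 < 382 holds -> i = 20 * 2 + 4 = 44, total = 30 + 44 = 74.
Iteration 4: 44 < 382 holds -> i = 44 * 2 + 4 = 92, total = 74 + 92 = 166.
Iteration 5: 92 < 382 holds -> i = 92 * 2 + 4 = 188, total = 166 + 188 = 354.
Iteration 6: 188 < 382 holds -> i = 188 * 2 + 4 = 380, total = 354 + 380 = 734.
Iteration 7: 380 < 382 holds -> i = 380 * 2 + 4 = 764, total = 734 + 764 = 1498.
Iteration 8: 764 < 382 fails; recursion stops.
Total rows emitted: 8.

8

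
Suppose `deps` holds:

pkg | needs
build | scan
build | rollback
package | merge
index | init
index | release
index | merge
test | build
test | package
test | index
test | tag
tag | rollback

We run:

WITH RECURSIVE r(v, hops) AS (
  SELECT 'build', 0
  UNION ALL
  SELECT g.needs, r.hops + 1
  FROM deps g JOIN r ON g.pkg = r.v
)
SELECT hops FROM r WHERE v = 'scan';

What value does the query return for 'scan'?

Base: (build, hops=0).
Iteration 1: edges from {build} -> (rollback, hops=1), (scan, hops=1).
Iteration 2: no outgoing edges from {rollback,scan}; recursion stops.

1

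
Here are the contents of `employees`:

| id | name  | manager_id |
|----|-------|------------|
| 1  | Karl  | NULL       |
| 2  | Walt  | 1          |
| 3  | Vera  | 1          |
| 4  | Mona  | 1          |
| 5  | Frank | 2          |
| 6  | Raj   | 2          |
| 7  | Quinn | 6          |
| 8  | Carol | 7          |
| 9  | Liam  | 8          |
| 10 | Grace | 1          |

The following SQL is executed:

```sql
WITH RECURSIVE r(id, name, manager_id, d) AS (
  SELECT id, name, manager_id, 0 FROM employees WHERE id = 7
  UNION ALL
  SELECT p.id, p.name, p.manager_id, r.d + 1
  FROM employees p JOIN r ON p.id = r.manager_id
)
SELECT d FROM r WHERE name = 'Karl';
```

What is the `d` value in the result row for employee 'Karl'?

3

Base: id=7 (Quinn), manager_id=6, d 0.
Iteration 1: join on id=6 -> Raj (id 6, manager_id=2, d 1).
Iteration 2: join on id=2 -> Walt (id 2, manager_id=1, d 2).
Iteration 3: join on id=1 -> Karl (id 1, manager_id=NULL, d 3).
Iteration 4: manager_id is NULL; no match; recursion stops.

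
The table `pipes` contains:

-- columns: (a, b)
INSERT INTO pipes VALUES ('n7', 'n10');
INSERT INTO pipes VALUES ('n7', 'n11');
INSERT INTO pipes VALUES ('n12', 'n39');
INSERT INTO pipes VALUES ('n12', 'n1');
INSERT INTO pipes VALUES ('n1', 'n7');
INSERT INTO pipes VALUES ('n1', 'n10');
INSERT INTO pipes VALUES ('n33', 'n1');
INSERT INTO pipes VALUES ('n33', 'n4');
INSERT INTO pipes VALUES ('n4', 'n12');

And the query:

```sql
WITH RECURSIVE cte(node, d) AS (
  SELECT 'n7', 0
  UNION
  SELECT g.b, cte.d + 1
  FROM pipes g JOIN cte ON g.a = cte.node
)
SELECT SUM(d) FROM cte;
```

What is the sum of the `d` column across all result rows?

2

Base: (n7, d=0).
Iteration 1: edges from {n7} -> (n10, d=1), (n11, d=1).
Iteration 2: no outgoing edges from {n10,n11}; recursion stops.
SUM(d) = 0 + 1 + 1 = 2.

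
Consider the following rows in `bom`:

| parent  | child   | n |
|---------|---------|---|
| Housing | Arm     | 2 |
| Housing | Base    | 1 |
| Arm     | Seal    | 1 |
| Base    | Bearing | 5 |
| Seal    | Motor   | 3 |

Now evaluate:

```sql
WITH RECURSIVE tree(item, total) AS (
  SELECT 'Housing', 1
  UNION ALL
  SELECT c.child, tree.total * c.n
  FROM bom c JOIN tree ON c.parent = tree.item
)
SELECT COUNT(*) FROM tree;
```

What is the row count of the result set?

6

Base: (Housing, total=1).
Iteration 1: components of {Housing} -> Arm = 1*2 = 2, Base = 1*1 = 1.
Iteration 2: components of {Arm,Base} -> Bearing = 1*5 = 5, Seal = 2*1 = 2.
Iteration 3: components of {Bearing,Seal} -> Motor = 2*3 = 6.
Iteration 4: no further components; recursion stops.
Total rows emitted: 6.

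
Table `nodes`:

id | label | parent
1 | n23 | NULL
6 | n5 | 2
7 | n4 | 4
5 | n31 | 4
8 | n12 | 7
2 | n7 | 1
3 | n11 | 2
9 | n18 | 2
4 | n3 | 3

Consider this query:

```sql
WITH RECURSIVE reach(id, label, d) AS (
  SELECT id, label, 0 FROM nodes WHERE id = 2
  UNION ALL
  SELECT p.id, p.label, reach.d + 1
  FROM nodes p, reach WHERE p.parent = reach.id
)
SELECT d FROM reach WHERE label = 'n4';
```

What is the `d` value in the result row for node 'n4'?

3

Base: id=2 (n7) at d 0.
Iteration 1: rows with parent in {2} -> n11 (id 3, d 1), n5 (id 6, d 1), n18 (id 9, d 1).
Iteration 2: rows with parent in {3,6,9} -> n3 (id 4, d 2).
Iteration 3: rows with parent in {4} -> n31 (id 5, d 3), n4 (id 7, d 3).
Iteration 4: rows with parent in {5,7} -> n12 (id 8, d 4).
Iteration 5: no rows with parent in {8}; recursion stops.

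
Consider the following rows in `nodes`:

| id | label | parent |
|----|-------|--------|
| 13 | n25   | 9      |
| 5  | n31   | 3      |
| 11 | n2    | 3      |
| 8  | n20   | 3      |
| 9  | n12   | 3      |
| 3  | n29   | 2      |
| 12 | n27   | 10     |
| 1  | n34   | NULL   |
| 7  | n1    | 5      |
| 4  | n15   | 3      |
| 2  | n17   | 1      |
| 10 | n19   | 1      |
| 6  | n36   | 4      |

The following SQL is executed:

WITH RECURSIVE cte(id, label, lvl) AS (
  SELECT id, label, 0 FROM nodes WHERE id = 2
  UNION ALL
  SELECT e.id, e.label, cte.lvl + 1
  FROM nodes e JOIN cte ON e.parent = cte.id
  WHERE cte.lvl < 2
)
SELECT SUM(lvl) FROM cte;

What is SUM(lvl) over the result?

11

Base: id=2 (n17) at lvl 0.
Iteration 1: rows with parent in {2} -> n29 (id 3, lvl 1).
Iteration 2: rows with parent in {3} -> n15 (id 4, lvl 2), n31 (id 5, lvl 2), n20 (id 8, lvl 2), n12 (id 9, lvl 2), n2 (id 11, lvl 2).
Iteration 3: lvl < 2 fails for all current rows; recursion stops.
SUM(lvl) = 0 + 1 + 2 + 2 + 2 + 2 + 2 = 11.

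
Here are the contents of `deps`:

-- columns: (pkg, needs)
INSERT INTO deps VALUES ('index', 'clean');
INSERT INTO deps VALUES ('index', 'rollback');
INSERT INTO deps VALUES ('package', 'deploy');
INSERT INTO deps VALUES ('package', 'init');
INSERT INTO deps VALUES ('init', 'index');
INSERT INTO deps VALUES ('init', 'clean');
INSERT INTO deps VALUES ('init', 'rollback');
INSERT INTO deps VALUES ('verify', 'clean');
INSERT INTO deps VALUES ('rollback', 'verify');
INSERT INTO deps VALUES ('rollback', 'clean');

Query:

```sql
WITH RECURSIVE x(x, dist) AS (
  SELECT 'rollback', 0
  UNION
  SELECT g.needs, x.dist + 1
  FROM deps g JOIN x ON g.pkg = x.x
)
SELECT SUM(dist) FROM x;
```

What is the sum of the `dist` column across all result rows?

Base: (rollback, dist=0).
Iteration 1: edges from {rollback} -> (clean, dist=1), (verify, dist=1).
Iteration 2: edges from {clean,verify} -> (clean, dist=2).
Iteration 3: no outgoing edges from {clean}; recursion stops.
SUM(dist) = 0 + 1 + 1 + 2 = 4.

4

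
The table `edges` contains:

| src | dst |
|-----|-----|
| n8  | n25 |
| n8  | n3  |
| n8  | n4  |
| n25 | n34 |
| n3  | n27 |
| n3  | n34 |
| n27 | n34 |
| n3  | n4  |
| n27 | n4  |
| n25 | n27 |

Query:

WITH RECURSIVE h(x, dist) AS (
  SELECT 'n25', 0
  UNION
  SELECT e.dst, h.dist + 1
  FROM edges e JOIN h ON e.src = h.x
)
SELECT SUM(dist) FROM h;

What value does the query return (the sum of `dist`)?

Base: (n25, dist=0).
Iteration 1: edges from {n25} -> (n27, dist=1), (n34, dist=1).
Iteration 2: edges from {n27,n34} -> (n34, dist=2), (n4, dist=2).
Iteration 3: no outgoing edges from {n34,n4}; recursion stops.
SUM(dist) = 0 + 1 + 1 + 2 + 2 = 6.

6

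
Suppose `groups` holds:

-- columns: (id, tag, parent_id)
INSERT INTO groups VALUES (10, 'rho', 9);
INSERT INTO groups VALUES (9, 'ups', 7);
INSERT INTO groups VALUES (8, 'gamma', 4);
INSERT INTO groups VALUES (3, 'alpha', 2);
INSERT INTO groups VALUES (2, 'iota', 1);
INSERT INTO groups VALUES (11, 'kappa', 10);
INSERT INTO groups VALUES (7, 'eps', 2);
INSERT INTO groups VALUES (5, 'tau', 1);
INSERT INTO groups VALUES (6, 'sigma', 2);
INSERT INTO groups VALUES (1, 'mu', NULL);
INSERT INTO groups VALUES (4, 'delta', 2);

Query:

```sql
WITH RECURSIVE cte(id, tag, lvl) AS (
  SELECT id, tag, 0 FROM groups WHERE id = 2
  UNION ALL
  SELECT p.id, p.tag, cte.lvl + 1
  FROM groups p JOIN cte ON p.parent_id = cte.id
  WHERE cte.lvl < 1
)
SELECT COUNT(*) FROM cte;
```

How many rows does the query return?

5

Base: id=2 (iota) at lvl 0.
Iteration 1: rows with parent_id in {2} -> alpha (id 3, lvl 1), delta (id 4, lvl 1), sigma (id 6, lvl 1), eps (id 7, lvl 1).
Iteration 2: lvl < 1 fails for all current rows; recursion stops.
Total rows emitted: 5.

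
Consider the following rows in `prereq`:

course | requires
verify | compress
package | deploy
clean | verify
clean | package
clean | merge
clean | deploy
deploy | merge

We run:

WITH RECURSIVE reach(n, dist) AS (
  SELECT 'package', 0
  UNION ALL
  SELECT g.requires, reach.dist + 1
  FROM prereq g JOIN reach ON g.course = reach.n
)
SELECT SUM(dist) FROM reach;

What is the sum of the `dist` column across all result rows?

3

Base: (package, dist=0).
Iteration 1: edges from {package} -> (deploy, dist=1).
Iteration 2: edges from {deploy} -> (merge, dist=2).
Iteration 3: no outgoing edges from {merge}; recursion stops.
SUM(dist) = 0 + 1 + 2 = 3.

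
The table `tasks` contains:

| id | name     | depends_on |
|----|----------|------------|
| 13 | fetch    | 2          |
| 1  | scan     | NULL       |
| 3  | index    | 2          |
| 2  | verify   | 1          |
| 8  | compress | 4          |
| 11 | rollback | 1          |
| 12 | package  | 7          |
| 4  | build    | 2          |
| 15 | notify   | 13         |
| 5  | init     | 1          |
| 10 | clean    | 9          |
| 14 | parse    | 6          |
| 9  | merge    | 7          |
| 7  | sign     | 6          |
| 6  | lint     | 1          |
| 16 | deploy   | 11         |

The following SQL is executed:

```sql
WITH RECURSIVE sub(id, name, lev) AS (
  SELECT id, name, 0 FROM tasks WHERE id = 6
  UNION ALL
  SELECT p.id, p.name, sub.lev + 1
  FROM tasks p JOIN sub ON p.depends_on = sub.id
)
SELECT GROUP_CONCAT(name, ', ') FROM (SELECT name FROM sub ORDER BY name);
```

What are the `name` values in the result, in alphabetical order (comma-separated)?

clean, lint, merge, package, parse, sign

Base: id=6 (lint) at lev 0.
Iteration 1: rows with depends_on in {6} -> sign (id 7, lev 1), parse (id 14, lev 1).
Iteration 2: rows with depends_on in {7,14} -> merge (id 9, lev 2), package (id 12, lev 2).
Iteration 3: rows with depends_on in {9,12} -> clean (id 10, lev 3).
Iteration 4: no rows with depends_on in {10}; recursion stops.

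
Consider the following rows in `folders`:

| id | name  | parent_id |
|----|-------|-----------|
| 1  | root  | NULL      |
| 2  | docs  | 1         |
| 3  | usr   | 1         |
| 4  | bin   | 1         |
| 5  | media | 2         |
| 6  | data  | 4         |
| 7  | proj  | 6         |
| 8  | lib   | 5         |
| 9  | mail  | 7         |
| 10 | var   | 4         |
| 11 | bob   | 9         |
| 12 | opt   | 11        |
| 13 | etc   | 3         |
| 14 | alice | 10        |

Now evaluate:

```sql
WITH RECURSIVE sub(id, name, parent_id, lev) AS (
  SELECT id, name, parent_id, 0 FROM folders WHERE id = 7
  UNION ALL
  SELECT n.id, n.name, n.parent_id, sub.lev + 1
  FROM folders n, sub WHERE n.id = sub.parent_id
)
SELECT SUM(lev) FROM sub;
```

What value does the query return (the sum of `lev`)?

6

Base: id=7 (proj), parent_id=6, lev 0.
Iteration 1: join on id=6 -> data (id 6, parent_id=4, lev 1).
Iteration 2: join on id=4 -> bin (id 4, parent_id=1, lev 2).
Iteration 3: join on id=1 -> root (id 1, parent_id=NULL, lev 3).
Iteration 4: parent_id is NULL; no match; recursion stops.
SUM(lev) = 0 + 1 + 2 + 3 = 6.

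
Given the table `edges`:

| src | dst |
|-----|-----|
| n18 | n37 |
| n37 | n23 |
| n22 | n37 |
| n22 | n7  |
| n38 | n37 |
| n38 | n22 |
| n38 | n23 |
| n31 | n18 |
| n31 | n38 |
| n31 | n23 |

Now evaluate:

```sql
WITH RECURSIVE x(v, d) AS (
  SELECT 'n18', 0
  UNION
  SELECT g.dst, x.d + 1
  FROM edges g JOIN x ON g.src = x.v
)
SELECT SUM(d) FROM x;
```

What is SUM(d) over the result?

Base: (n18, d=0).
Iteration 1: edges from {n18} -> (n37, d=1).
Iteration 2: edges from {n37} -> (n23, d=2).
Iteration 3: no outgoing edges from {n23}; recursion stops.
SUM(d) = 0 + 1 + 2 = 3.

3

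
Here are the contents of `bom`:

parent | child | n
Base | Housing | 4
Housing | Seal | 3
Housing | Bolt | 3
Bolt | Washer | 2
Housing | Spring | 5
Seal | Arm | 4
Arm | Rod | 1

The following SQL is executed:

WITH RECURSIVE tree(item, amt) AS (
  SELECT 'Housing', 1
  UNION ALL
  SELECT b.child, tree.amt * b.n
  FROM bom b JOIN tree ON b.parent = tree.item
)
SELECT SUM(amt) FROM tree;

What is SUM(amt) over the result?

42

Base: (Housing, amt=1).
Iteration 1: components of {Housing} -> Bolt = 1*3 = 3, Seal = 1*3 = 3, Spring = 1*5 = 5.
Iteration 2: components of {Bolt,Seal,Spring} -> Arm = 3*4 = 12, Washer = 3*2 = 6.
Iteration 3: components of {Arm,Washer} -> Rod = 12*1 = 12.
Iteration 4: no further components; recursion stops.
SUM(amt) = 1 + 3 + 3 + 5 + 12 + 6 + 12 = 42.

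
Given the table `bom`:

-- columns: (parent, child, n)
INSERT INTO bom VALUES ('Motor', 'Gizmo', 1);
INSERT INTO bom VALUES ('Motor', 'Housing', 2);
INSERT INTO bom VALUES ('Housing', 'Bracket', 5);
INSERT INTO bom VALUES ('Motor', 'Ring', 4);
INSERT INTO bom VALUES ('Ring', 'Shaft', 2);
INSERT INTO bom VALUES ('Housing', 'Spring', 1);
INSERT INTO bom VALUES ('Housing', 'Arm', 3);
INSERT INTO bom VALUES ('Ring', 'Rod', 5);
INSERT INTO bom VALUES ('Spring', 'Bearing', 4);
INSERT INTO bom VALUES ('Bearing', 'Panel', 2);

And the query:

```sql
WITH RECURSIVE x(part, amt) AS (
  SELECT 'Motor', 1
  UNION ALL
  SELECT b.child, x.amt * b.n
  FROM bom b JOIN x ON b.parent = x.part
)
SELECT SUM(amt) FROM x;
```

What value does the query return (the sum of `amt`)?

Base: (Motor, amt=1).
Iteration 1: components of {Motor} -> Gizmo = 1*1 = 1, Housing = 1*2 = 2, Ring = 1*4 = 4.
Iteration 2: components of {Gizmo,Housing,Ring} -> Arm = 2*3 = 6, Bracket = 2*5 = 10, Rod = 4*5 = 20, Shaft = 4*2 = 8, Spring = 2*1 = 2.
Iteration 3: components of {Arm,Bracket,Rod,Shaft,Spring} -> Bearing = 2*4 = 8.
Iteration 4: components of {Bearing} -> Panel = 8*2 = 16.
Iteration 5: no further components; recursion stops.
SUM(amt) = 1 + 1 + 2 + 4 + 10 + 2 + 6 + 8 + 20 + 8 + 16 = 78.

78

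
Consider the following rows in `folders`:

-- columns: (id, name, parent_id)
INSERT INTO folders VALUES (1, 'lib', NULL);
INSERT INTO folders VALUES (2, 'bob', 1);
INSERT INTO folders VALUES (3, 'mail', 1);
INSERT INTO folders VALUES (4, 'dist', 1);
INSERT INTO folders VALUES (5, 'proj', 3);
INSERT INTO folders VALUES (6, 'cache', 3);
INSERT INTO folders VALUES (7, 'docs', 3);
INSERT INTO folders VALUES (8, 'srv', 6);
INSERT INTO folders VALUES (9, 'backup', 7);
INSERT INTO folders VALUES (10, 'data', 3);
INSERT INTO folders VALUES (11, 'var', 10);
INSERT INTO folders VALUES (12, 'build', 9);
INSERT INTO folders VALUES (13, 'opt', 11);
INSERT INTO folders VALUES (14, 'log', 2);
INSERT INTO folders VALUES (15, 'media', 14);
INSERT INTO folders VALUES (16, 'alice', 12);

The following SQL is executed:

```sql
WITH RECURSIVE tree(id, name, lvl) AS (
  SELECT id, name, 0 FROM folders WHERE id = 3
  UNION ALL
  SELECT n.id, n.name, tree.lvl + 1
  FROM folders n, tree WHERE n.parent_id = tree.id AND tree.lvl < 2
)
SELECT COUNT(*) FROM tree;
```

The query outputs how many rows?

8

Base: id=3 (mail) at lvl 0.
Iteration 1: rows with parent_id in {3} -> proj (id 5, lvl 1), cache (id 6, lvl 1), docs (id 7, lvl 1), data (id 10, lvl 1).
Iteration 2: rows with parent_id in {5,6,7,10} -> srv (id 8, lvl 2), backup (id 9, lvl 2), var (id 11, lvl 2).
Iteration 3: lvl < 2 fails for all current rows; recursion stops.
Total rows emitted: 8.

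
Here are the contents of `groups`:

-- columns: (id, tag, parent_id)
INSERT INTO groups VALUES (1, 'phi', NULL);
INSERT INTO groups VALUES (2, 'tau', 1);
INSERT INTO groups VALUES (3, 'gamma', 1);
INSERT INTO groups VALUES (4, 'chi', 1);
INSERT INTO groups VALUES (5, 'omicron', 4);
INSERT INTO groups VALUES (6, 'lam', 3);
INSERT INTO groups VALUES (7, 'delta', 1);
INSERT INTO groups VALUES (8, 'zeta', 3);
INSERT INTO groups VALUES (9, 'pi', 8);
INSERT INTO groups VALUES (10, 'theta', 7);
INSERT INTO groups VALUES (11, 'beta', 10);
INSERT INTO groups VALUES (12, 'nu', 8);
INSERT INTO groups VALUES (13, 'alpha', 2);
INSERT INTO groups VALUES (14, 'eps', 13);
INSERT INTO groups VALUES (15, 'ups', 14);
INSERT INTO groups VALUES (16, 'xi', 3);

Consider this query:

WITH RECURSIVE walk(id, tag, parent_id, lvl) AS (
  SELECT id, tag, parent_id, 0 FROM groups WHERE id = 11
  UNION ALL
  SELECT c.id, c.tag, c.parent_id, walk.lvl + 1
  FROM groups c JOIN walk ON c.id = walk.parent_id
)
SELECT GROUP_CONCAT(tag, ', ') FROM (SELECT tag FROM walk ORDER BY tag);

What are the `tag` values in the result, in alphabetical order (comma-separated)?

Base: id=11 (beta), parent_id=10, lvl 0.
Iteration 1: join on id=10 -> theta (id 10, parent_id=7, lvl 1).
Iteration 2: join on id=7 -> delta (id 7, parent_id=1, lvl 2).
Iteration 3: join on id=1 -> phi (id 1, parent_id=NULL, lvl 3).
Iteration 4: parent_id is NULL; no match; recursion stops.

beta, delta, phi, theta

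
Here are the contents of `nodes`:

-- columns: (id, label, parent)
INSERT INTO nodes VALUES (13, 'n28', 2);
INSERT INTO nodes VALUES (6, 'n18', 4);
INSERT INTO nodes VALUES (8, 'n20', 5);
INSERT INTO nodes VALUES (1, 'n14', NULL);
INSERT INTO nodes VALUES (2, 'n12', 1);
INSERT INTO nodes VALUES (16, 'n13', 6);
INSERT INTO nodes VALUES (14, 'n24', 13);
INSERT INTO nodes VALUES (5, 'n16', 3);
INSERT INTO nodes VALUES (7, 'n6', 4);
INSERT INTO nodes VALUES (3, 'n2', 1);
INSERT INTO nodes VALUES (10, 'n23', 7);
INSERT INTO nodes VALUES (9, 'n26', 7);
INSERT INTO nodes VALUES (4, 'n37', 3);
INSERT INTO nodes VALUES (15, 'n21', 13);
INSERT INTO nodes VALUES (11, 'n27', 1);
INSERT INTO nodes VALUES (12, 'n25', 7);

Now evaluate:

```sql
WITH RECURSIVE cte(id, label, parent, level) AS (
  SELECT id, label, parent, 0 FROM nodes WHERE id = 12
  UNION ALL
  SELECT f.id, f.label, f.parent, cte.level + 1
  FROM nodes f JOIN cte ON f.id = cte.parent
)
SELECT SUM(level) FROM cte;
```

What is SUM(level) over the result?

Base: id=12 (n25), parent=7, level 0.
Iteration 1: join on id=7 -> n6 (id 7, parent=4, level 1).
Iteration 2: join on id=4 -> n37 (id 4, parent=3, level 2).
Iteration 3: join on id=3 -> n2 (id 3, parent=1, level 3).
Iteration 4: join on id=1 -> n14 (id 1, parent=NULL, level 4).
Iteration 5: parent is NULL; no match; recursion stops.
SUM(level) = 0 + 1 + 2 + 3 + 4 = 10.

10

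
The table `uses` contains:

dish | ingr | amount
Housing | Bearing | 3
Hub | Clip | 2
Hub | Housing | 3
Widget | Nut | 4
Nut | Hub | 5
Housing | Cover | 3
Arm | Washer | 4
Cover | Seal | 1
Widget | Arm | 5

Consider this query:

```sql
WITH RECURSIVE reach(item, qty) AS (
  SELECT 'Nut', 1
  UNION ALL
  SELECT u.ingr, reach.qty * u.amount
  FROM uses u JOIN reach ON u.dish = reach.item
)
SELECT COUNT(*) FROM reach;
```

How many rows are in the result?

7

Base: (Nut, qty=1).
Iteration 1: components of {Nut} -> Hub = 1*5 = 5.
Iteration 2: components of {Hub} -> Clip = 5*2 = 10, Housing = 5*3 = 15.
Iteration 3: components of {Clip,Housing} -> Bearing = 15*3 = 45, Cover = 15*3 = 45.
Iteration 4: components of {Bearing,Cover} -> Seal = 45*1 = 45.
Iteration 5: no further components; recursion stops.
Total rows emitted: 7.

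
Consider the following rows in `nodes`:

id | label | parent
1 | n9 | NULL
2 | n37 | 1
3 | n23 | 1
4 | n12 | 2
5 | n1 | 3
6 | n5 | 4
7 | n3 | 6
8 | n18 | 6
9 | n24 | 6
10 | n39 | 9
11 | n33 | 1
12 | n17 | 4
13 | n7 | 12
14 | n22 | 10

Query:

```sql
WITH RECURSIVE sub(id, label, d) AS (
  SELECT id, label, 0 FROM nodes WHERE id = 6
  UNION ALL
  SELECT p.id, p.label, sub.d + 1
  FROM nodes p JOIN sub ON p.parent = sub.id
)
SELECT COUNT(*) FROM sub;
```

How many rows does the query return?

6

Base: id=6 (n5) at d 0.
Iteration 1: rows with parent in {6} -> n3 (id 7, d 1), n18 (id 8, d 1), n24 (id 9, d 1).
Iteration 2: rows with parent in {7,8,9} -> n39 (id 10, d 2).
Iteration 3: rows with parent in {10} -> n22 (id 14, d 3).
Iteration 4: no rows with parent in {14}; recursion stops.
Total rows emitted: 6.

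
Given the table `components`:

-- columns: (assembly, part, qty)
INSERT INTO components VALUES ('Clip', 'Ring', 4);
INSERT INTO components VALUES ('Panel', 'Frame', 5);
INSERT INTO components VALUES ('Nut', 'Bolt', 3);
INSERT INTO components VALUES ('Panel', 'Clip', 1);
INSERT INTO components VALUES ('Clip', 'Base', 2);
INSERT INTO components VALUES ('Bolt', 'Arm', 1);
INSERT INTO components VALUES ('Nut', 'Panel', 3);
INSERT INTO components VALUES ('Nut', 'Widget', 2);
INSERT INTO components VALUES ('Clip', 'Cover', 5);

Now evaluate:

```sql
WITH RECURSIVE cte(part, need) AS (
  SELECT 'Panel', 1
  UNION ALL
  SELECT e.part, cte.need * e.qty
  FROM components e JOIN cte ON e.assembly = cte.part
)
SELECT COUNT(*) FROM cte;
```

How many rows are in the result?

6

Base: (Panel, need=1).
Iteration 1: components of {Panel} -> Clip = 1*1 = 1, Frame = 1*5 = 5.
Iteration 2: components of {Clip,Frame} -> Base = 1*2 = 2, Cover = 1*5 = 5, Ring = 1*4 = 4.
Iteration 3: no further components; recursion stops.
Total rows emitted: 6.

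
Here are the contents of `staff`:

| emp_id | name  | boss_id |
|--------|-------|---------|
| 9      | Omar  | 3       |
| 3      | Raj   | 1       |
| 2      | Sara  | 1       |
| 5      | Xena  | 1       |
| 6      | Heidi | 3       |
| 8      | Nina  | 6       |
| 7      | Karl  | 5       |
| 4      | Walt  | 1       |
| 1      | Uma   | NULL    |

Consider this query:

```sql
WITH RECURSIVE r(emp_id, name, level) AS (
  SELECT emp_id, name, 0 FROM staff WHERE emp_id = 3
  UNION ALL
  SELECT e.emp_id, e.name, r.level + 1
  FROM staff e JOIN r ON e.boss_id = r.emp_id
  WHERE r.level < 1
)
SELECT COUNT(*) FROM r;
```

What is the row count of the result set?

Base: emp_id=3 (Raj) at level 0.
Iteration 1: rows with boss_id in {3} -> Heidi (id 6, level 1), Omar (id 9, level 1).
Iteration 2: level < 1 fails for all current rows; recursion stops.
Total rows emitted: 3.

3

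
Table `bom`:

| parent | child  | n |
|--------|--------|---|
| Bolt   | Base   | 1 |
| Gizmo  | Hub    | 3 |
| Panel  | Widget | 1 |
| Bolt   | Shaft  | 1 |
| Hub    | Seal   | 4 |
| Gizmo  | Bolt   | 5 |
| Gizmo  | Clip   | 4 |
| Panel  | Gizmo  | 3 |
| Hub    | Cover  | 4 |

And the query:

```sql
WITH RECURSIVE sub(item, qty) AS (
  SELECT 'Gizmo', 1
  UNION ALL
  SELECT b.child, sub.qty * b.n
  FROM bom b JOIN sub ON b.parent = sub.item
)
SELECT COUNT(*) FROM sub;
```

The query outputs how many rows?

8

Base: (Gizmo, qty=1).
Iteration 1: components of {Gizmo} -> Bolt = 1*5 = 5, Clip = 1*4 = 4, Hub = 1*3 = 3.
Iteration 2: components of {Bolt,Clip,Hub} -> Base = 5*1 = 5, Cover = 3*4 = 12, Seal = 3*4 = 12, Shaft = 5*1 = 5.
Iteration 3: no further components; recursion stops.
Total rows emitted: 8.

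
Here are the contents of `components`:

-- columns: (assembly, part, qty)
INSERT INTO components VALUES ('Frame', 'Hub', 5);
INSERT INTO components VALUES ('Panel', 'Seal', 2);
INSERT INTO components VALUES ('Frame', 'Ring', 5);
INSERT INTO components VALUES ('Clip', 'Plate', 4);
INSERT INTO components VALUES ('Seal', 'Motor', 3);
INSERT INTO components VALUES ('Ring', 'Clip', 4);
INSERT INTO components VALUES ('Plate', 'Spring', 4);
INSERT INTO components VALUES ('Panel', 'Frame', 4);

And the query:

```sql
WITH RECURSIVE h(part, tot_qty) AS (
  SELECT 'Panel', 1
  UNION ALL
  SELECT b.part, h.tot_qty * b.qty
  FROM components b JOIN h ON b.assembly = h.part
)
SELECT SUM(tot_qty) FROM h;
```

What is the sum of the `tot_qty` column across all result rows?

Base: (Panel, tot_qty=1).
Iteration 1: components of {Panel} -> Frame = 1*4 = 4, Seal = 1*2 = 2.
Iteration 2: components of {Frame,Seal} -> Hub = 4*5 = 20, Motor = 2*3 = 6, Ring = 4*5 = 20.
Iteration 3: components of {Hub,Motor,Ring} -> Clip = 20*4 = 80.
Iteration 4: components of {Clip} -> Plate = 80*4 = 320.
Iteration 5: components of {Plate} -> Spring = 320*4 = 1280.
Iteration 6: no further components; recursion stops.
SUM(tot_qty) = 1 + 4 + 2 + 20 + 20 + 6 + 80 + 320 + 1280 = 1733.

1733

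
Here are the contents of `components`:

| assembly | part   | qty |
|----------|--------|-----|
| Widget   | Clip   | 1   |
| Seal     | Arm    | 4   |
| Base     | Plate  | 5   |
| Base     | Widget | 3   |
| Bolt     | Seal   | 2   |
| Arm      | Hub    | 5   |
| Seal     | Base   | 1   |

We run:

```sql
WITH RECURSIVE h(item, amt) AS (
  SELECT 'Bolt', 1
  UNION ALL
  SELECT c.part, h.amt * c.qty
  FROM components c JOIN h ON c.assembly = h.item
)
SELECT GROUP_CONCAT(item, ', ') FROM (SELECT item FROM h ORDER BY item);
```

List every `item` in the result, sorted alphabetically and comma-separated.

Base: (Bolt, amt=1).
Iteration 1: components of {Bolt} -> Seal = 1*2 = 2.
Iteration 2: components of {Seal} -> Arm = 2*4 = 8, Base = 2*1 = 2.
Iteration 3: components of {Arm,Base} -> Hub = 8*5 = 40, Plate = 2*5 = 10, Widget = 2*3 = 6.
Iteration 4: components of {Hub,Plate,Widget} -> Clip = 6*1 = 6.
Iteration 5: no further components; recursion stops.

Arm, Base, Bolt, Clip, Hub, Plate, Seal, Widget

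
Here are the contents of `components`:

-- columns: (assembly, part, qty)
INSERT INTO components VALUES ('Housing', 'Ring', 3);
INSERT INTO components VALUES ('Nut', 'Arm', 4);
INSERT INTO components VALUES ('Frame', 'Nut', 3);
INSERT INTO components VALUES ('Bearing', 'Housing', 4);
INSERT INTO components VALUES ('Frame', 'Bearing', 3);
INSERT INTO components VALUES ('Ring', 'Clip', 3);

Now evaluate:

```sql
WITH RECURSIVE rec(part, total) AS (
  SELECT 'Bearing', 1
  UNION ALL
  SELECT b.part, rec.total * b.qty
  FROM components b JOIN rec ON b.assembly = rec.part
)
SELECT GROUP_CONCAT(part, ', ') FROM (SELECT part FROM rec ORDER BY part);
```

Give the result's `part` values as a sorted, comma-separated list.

Bearing, Clip, Housing, Ring

Base: (Bearing, total=1).
Iteration 1: components of {Bearing} -> Housing = 1*4 = 4.
Iteration 2: components of {Housing} -> Ring = 4*3 = 12.
Iteration 3: components of {Ring} -> Clip = 12*3 = 36.
Iteration 4: no further components; recursion stops.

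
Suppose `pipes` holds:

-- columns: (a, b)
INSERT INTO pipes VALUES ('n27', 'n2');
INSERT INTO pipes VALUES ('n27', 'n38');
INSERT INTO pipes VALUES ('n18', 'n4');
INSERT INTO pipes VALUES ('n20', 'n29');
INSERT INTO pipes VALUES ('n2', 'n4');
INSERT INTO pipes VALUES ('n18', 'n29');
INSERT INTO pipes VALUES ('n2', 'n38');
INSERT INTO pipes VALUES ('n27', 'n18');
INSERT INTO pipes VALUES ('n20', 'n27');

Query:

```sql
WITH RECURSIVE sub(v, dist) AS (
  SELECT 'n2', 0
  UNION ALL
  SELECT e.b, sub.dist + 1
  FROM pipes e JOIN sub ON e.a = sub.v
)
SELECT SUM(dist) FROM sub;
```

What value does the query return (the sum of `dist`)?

2

Base: (n2, dist=0).
Iteration 1: edges from {n2} -> (n38, dist=1), (n4, dist=1).
Iteration 2: no outgoing edges from {n38,n4}; recursion stops.
SUM(dist) = 0 + 1 + 1 = 2.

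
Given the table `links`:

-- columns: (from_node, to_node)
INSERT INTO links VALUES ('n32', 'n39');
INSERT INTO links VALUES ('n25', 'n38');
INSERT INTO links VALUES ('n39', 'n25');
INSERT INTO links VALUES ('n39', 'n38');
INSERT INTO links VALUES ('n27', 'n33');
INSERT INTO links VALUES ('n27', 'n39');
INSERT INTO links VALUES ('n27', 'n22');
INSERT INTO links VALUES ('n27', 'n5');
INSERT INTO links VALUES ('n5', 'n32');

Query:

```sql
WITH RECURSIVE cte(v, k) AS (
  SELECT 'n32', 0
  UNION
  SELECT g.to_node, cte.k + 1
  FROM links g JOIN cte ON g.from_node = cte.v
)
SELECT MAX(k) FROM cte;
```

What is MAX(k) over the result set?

Base: (n32, k=0).
Iteration 1: edges from {n32} -> (n39, k=1).
Iteration 2: edges from {n39} -> (n25, k=2), (n38, k=2).
Iteration 3: edges from {n25,n38} -> (n38, k=3).
Iteration 4: no outgoing edges from {n38}; recursion stops.
k values: 0, 1, 2, 2, 3; the maximum is 3.

3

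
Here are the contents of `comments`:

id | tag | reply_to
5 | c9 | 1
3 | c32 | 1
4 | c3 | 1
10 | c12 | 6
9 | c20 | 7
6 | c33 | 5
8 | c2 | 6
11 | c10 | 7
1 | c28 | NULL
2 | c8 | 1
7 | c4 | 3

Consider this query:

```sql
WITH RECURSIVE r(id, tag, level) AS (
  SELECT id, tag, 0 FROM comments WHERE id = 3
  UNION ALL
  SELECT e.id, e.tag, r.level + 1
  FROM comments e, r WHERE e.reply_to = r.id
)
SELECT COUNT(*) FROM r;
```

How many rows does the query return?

Base: id=3 (c32) at level 0.
Iteration 1: rows with reply_to in {3} -> c4 (id 7, level 1).
Iteration 2: rows with reply_to in {7} -> c20 (id 9, level 2), c10 (id 11, level 2).
Iteration 3: no rows with reply_to in {9,11}; recursion stops.
Total rows emitted: 4.

4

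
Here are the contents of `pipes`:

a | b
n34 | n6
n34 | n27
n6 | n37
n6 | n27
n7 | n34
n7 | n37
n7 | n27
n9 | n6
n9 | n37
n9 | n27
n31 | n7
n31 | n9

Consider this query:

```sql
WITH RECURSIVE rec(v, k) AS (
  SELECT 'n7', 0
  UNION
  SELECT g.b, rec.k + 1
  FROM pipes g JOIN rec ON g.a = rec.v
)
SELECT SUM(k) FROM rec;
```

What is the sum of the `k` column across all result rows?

13

Base: (n7, k=0).
Iteration 1: edges from {n7} -> (n27, k=1), (n34, k=1), (n37, k=1).
Iteration 2: edges from {n27,n34,n37} -> (n27, k=2), (n6, k=2).
Iteration 3: edges from {n27,n6} -> (n27, k=3), (n37, k=3).
Iteration 4: no outgoing edges from {n27,n37}; recursion stops.
SUM(k) = 0 + 1 + 1 + 1 + 2 + 2 + 3 + 3 = 13.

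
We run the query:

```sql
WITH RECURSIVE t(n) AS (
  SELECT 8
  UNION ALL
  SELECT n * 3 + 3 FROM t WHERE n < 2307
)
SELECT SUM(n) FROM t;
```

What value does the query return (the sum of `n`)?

Base: n=8.
Iteration 1: 8 < 2307 holds -> n = 8 * 3 + 3 = 27.
Iteration 2: 27 < 2307 holds -> n = 27 * 3 + 3 = 84.
Iteration 3: 84 < 2307 holds -> n = 84 * 3 + 3 = 255.
Iteration 4: 255 < 2307 holds -> n = 255 * 3 + 3 = 768.
Iteration 5: 768 < 2307 holds -> n = 768 * 3 + 3 = 2307.
Iteration 6: 2307 < 2307 fails; recursion stops.
SUM(n) = 8 + 27 + 84 + 255 + 768 + 2307 = 3449.

3449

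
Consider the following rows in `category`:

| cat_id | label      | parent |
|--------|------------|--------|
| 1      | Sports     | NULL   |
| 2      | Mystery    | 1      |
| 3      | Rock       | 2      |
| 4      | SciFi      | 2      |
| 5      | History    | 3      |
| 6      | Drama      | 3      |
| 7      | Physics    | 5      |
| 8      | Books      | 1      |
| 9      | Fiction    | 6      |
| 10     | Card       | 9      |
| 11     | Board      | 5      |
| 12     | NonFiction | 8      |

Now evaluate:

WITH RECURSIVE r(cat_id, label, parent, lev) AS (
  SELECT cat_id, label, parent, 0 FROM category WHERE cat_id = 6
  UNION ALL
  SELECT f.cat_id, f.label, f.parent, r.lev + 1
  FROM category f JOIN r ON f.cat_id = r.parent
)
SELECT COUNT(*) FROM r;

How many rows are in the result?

Base: cat_id=6 (Drama), parent=3, lev 0.
Iteration 1: join on cat_id=3 -> Rock (id 3, parent=2, lev 1).
Iteration 2: join on cat_id=2 -> Mystery (id 2, parent=1, lev 2).
Iteration 3: join on cat_id=1 -> Sports (id 1, parent=NULL, lev 3).
Iteration 4: parent is NULL; no match; recursion stops.
Total rows emitted: 4.

4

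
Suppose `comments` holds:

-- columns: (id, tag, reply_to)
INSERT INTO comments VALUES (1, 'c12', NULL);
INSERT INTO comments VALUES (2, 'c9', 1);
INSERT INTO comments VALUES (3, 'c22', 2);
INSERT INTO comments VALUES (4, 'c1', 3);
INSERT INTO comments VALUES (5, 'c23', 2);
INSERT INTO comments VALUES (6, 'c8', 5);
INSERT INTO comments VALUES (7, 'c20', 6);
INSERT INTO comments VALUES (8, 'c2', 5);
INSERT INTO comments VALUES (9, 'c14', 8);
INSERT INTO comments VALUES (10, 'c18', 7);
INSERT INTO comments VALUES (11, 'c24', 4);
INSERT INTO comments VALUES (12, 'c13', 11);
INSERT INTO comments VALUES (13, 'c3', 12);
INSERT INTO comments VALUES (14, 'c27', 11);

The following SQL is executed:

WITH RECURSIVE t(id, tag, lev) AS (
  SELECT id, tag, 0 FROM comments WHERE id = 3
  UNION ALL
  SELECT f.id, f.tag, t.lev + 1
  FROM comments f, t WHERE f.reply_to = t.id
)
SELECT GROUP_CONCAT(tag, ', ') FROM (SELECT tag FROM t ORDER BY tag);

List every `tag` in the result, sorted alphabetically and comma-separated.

Base: id=3 (c22) at lev 0.
Iteration 1: rows with reply_to in {3} -> c1 (id 4, lev 1).
Iteration 2: rows with reply_to in {4} -> c24 (id 11, lev 2).
Iteration 3: rows with reply_to in {11} -> c13 (id 12, lev 3), c27 (id 14, lev 3).
Iteration 4: rows with reply_to in {12,14} -> c3 (id 13, lev 4).
Iteration 5: no rows with reply_to in {13}; recursion stops.

c1, c13, c22, c24, c27, c3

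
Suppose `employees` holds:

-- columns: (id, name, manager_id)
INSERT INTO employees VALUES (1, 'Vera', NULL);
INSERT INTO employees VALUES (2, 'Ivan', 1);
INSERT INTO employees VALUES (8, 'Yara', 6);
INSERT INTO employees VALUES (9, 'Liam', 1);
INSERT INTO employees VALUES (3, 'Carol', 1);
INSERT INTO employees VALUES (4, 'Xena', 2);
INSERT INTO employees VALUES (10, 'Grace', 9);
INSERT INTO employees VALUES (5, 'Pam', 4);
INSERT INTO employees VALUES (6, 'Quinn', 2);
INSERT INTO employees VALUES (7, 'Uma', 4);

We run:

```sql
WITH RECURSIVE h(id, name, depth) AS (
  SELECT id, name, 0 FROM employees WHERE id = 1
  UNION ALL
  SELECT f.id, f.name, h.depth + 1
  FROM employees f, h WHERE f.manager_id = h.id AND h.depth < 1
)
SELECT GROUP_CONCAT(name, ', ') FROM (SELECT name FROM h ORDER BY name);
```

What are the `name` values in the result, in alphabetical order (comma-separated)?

Base: id=1 (Vera) at depth 0.
Iteration 1: rows with manager_id in {1} -> Ivan (id 2, depth 1), Carol (id 3, depth 1), Liam (id 9, depth 1).
Iteration 2: depth < 1 fails for all current rows; recursion stops.

Carol, Ivan, Liam, Vera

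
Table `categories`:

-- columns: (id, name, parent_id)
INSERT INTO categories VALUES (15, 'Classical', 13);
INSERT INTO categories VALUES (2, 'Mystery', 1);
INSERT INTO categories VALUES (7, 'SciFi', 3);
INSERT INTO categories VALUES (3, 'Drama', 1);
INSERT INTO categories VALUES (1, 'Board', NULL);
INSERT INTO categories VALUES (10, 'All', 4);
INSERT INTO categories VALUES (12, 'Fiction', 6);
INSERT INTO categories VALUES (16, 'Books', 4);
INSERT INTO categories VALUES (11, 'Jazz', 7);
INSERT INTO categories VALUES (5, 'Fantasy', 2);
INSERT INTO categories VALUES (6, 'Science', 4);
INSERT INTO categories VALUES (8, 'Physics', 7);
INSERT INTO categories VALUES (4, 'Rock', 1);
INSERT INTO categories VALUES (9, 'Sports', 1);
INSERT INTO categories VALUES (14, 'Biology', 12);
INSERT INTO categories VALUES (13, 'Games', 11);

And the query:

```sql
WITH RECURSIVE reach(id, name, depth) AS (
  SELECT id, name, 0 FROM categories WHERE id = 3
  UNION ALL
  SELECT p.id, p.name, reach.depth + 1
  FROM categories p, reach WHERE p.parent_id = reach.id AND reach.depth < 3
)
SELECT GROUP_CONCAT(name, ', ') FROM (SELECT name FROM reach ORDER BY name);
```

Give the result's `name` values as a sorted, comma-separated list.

Drama, Games, Jazz, Physics, SciFi

Base: id=3 (Drama) at depth 0.
Iteration 1: rows with parent_id in {3} -> SciFi (id 7, depth 1).
Iteration 2: rows with parent_id in {7} -> Physics (id 8, depth 2), Jazz (id 11, depth 2).
Iteration 3: rows with parent_id in {8,11} -> Games (id 13, depth 3).
Iteration 4: depth < 3 fails for all current rows; recursion stops.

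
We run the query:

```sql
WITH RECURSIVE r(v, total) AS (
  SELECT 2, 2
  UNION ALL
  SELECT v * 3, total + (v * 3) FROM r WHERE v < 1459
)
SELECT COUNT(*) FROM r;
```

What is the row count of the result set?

8

Base: v=2, total=2.
Iteration 1: 2 < 1459 holds -> v = 2 * 3 = 6, total = 2 + 6 = 8.
Iteration 2: 6 < 1459 holds -> v = 6 * 3 = 18, total = 8 + 18 = 26.
Iteration 3: 18 < 1459 holds -> v = 18 * 3 = 54, total = 26 + 54 = 80.
Iteration 4: 54 < 1459 holds -> v = 54 * 3 = 162, total = 80 + 162 = 242.
Iteration 5: 162 < 1459 holds -> v = 162 * 3 = 486, total = 242 + 486 = 728.
Iteration 6: 486 < 1459 holds -> v = 486 * 3 = 1458, total = 728 + 1458 = 2186.
Iteration 7: 1458 < 1459 holds -> v = 1458 * 3 = 4374, total = 2186 + 4374 = 6560.
Iteration 8: 4374 < 1459 fails; recursion stops.
Total rows emitted: 8.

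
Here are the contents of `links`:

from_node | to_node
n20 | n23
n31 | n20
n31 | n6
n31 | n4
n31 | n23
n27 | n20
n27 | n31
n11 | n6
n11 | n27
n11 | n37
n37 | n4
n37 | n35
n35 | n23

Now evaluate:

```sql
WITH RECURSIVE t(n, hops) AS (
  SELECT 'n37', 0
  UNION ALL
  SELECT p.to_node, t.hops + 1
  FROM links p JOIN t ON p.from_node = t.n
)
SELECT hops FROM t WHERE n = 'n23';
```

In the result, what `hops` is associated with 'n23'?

Base: (n37, hops=0).
Iteration 1: edges from {n37} -> (n35, hops=1), (n4, hops=1).
Iteration 2: edges from {n35,n4} -> (n23, hops=2).
Iteration 3: no outgoing edges from {n23}; recursion stops.

2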